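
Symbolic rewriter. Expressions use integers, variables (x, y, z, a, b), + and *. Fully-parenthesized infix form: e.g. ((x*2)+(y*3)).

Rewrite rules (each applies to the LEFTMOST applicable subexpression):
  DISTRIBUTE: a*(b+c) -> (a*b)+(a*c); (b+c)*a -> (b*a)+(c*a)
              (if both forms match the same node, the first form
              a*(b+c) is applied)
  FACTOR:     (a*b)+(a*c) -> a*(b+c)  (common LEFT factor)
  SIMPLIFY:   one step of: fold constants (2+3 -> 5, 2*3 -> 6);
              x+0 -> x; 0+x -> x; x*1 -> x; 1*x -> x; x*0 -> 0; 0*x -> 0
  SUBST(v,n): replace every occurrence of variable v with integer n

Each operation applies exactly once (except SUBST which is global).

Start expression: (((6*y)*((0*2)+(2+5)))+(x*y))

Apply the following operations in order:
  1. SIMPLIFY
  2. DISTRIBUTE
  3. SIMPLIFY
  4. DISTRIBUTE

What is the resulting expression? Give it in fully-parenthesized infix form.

Answer: ((0+(((6*y)*2)+((6*y)*5)))+(x*y))

Derivation:
Start: (((6*y)*((0*2)+(2+5)))+(x*y))
Apply SIMPLIFY at LRL (target: (0*2)): (((6*y)*((0*2)+(2+5)))+(x*y)) -> (((6*y)*(0+(2+5)))+(x*y))
Apply DISTRIBUTE at L (target: ((6*y)*(0+(2+5)))): (((6*y)*(0+(2+5)))+(x*y)) -> ((((6*y)*0)+((6*y)*(2+5)))+(x*y))
Apply SIMPLIFY at LL (target: ((6*y)*0)): ((((6*y)*0)+((6*y)*(2+5)))+(x*y)) -> ((0+((6*y)*(2+5)))+(x*y))
Apply DISTRIBUTE at LR (target: ((6*y)*(2+5))): ((0+((6*y)*(2+5)))+(x*y)) -> ((0+(((6*y)*2)+((6*y)*5)))+(x*y))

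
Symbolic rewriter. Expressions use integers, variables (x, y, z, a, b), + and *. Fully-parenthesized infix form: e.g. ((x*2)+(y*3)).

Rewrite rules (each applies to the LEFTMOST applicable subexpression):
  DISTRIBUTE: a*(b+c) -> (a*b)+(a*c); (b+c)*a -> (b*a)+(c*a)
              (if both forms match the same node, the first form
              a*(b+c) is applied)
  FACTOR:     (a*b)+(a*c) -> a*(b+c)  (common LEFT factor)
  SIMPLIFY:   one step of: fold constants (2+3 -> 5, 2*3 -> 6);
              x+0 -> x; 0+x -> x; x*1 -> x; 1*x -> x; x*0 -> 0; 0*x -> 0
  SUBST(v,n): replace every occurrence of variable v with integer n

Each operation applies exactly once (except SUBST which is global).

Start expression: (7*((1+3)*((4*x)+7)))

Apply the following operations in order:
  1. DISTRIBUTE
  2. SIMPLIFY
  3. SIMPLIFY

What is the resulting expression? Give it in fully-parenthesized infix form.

Answer: (7*((4*(4*x))+(4*7)))

Derivation:
Start: (7*((1+3)*((4*x)+7)))
Apply DISTRIBUTE at R (target: ((1+3)*((4*x)+7))): (7*((1+3)*((4*x)+7))) -> (7*(((1+3)*(4*x))+((1+3)*7)))
Apply SIMPLIFY at RLL (target: (1+3)): (7*(((1+3)*(4*x))+((1+3)*7))) -> (7*((4*(4*x))+((1+3)*7)))
Apply SIMPLIFY at RRL (target: (1+3)): (7*((4*(4*x))+((1+3)*7))) -> (7*((4*(4*x))+(4*7)))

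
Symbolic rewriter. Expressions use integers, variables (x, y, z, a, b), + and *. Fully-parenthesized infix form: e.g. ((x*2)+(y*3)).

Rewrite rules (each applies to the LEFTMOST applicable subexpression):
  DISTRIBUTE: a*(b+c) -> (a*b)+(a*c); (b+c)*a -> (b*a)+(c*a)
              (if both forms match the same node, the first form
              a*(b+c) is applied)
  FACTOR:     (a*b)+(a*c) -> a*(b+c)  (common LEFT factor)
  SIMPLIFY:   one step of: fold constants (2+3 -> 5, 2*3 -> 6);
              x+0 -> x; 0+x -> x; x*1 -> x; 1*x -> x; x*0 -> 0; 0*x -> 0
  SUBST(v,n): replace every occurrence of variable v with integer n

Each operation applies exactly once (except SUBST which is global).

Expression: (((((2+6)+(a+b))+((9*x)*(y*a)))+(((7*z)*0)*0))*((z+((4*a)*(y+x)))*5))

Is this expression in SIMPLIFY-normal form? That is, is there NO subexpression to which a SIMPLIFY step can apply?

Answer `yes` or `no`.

Answer: no

Derivation:
Expression: (((((2+6)+(a+b))+((9*x)*(y*a)))+(((7*z)*0)*0))*((z+((4*a)*(y+x)))*5))
Scanning for simplifiable subexpressions (pre-order)...
  at root: (((((2+6)+(a+b))+((9*x)*(y*a)))+(((7*z)*0)*0))*((z+((4*a)*(y+x)))*5)) (not simplifiable)
  at L: ((((2+6)+(a+b))+((9*x)*(y*a)))+(((7*z)*0)*0)) (not simplifiable)
  at LL: (((2+6)+(a+b))+((9*x)*(y*a))) (not simplifiable)
  at LLL: ((2+6)+(a+b)) (not simplifiable)
  at LLLL: (2+6) (SIMPLIFIABLE)
  at LLLR: (a+b) (not simplifiable)
  at LLR: ((9*x)*(y*a)) (not simplifiable)
  at LLRL: (9*x) (not simplifiable)
  at LLRR: (y*a) (not simplifiable)
  at LR: (((7*z)*0)*0) (SIMPLIFIABLE)
  at LRL: ((7*z)*0) (SIMPLIFIABLE)
  at LRLL: (7*z) (not simplifiable)
  at R: ((z+((4*a)*(y+x)))*5) (not simplifiable)
  at RL: (z+((4*a)*(y+x))) (not simplifiable)
  at RLR: ((4*a)*(y+x)) (not simplifiable)
  at RLRL: (4*a) (not simplifiable)
  at RLRR: (y+x) (not simplifiable)
Found simplifiable subexpr at path LLLL: (2+6)
One SIMPLIFY step would give: ((((8+(a+b))+((9*x)*(y*a)))+(((7*z)*0)*0))*((z+((4*a)*(y+x)))*5))
-> NOT in normal form.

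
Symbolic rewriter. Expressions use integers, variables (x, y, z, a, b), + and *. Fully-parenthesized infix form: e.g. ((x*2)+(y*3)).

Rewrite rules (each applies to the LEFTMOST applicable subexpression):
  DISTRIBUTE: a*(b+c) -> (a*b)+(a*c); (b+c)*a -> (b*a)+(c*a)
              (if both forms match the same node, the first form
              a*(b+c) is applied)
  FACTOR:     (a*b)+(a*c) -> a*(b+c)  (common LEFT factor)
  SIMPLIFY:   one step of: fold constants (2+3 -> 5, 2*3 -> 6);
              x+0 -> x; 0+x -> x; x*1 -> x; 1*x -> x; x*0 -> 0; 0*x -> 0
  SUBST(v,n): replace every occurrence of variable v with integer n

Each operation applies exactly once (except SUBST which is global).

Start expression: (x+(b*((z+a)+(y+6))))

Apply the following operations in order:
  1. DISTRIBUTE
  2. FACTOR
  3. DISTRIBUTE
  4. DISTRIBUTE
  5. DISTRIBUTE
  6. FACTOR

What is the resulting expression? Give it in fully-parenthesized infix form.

Answer: (x+((b*(z+a))+((b*y)+(b*6))))

Derivation:
Start: (x+(b*((z+a)+(y+6))))
Apply DISTRIBUTE at R (target: (b*((z+a)+(y+6)))): (x+(b*((z+a)+(y+6)))) -> (x+((b*(z+a))+(b*(y+6))))
Apply FACTOR at R (target: ((b*(z+a))+(b*(y+6)))): (x+((b*(z+a))+(b*(y+6)))) -> (x+(b*((z+a)+(y+6))))
Apply DISTRIBUTE at R (target: (b*((z+a)+(y+6)))): (x+(b*((z+a)+(y+6)))) -> (x+((b*(z+a))+(b*(y+6))))
Apply DISTRIBUTE at RL (target: (b*(z+a))): (x+((b*(z+a))+(b*(y+6)))) -> (x+(((b*z)+(b*a))+(b*(y+6))))
Apply DISTRIBUTE at RR (target: (b*(y+6))): (x+(((b*z)+(b*a))+(b*(y+6)))) -> (x+(((b*z)+(b*a))+((b*y)+(b*6))))
Apply FACTOR at RL (target: ((b*z)+(b*a))): (x+(((b*z)+(b*a))+((b*y)+(b*6)))) -> (x+((b*(z+a))+((b*y)+(b*6))))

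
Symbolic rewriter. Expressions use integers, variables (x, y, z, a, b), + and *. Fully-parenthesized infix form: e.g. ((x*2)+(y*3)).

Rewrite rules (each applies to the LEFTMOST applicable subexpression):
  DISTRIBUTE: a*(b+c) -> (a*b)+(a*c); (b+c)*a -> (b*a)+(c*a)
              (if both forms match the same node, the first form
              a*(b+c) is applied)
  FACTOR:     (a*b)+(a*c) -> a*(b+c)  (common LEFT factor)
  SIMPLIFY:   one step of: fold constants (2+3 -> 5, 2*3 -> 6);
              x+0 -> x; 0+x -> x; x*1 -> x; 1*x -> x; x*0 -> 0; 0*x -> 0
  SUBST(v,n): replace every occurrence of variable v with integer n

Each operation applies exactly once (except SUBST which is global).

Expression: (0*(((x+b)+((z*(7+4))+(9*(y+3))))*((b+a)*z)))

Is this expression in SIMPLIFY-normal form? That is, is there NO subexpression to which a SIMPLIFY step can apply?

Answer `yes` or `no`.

Expression: (0*(((x+b)+((z*(7+4))+(9*(y+3))))*((b+a)*z)))
Scanning for simplifiable subexpressions (pre-order)...
  at root: (0*(((x+b)+((z*(7+4))+(9*(y+3))))*((b+a)*z))) (SIMPLIFIABLE)
  at R: (((x+b)+((z*(7+4))+(9*(y+3))))*((b+a)*z)) (not simplifiable)
  at RL: ((x+b)+((z*(7+4))+(9*(y+3)))) (not simplifiable)
  at RLL: (x+b) (not simplifiable)
  at RLR: ((z*(7+4))+(9*(y+3))) (not simplifiable)
  at RLRL: (z*(7+4)) (not simplifiable)
  at RLRLR: (7+4) (SIMPLIFIABLE)
  at RLRR: (9*(y+3)) (not simplifiable)
  at RLRRR: (y+3) (not simplifiable)
  at RR: ((b+a)*z) (not simplifiable)
  at RRL: (b+a) (not simplifiable)
Found simplifiable subexpr at path root: (0*(((x+b)+((z*(7+4))+(9*(y+3))))*((b+a)*z)))
One SIMPLIFY step would give: 0
-> NOT in normal form.

Answer: no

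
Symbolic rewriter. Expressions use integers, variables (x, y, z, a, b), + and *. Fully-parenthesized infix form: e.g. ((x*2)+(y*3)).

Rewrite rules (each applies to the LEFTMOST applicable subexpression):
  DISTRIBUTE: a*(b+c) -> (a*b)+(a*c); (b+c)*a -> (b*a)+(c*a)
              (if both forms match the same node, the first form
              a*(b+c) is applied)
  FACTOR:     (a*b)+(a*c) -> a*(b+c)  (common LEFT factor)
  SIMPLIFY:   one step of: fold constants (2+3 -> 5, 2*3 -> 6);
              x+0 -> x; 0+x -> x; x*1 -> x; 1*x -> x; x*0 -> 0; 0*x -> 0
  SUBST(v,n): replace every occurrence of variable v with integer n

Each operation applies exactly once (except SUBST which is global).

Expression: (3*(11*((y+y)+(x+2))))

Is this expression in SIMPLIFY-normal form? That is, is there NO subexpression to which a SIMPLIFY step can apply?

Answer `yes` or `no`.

Answer: yes

Derivation:
Expression: (3*(11*((y+y)+(x+2))))
Scanning for simplifiable subexpressions (pre-order)...
  at root: (3*(11*((y+y)+(x+2)))) (not simplifiable)
  at R: (11*((y+y)+(x+2))) (not simplifiable)
  at RR: ((y+y)+(x+2)) (not simplifiable)
  at RRL: (y+y) (not simplifiable)
  at RRR: (x+2) (not simplifiable)
Result: no simplifiable subexpression found -> normal form.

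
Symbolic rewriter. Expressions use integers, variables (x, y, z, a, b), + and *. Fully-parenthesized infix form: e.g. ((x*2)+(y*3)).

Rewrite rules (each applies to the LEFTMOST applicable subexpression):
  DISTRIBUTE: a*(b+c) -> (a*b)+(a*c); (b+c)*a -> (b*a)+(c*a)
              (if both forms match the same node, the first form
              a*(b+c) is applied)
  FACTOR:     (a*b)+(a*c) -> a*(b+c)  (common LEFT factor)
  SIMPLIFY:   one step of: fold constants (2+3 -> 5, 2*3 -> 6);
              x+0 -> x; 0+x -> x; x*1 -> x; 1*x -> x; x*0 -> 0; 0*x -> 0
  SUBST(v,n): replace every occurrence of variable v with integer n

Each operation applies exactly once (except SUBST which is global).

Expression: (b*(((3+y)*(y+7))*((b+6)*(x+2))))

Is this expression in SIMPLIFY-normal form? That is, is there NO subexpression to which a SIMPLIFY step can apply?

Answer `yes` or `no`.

Expression: (b*(((3+y)*(y+7))*((b+6)*(x+2))))
Scanning for simplifiable subexpressions (pre-order)...
  at root: (b*(((3+y)*(y+7))*((b+6)*(x+2)))) (not simplifiable)
  at R: (((3+y)*(y+7))*((b+6)*(x+2))) (not simplifiable)
  at RL: ((3+y)*(y+7)) (not simplifiable)
  at RLL: (3+y) (not simplifiable)
  at RLR: (y+7) (not simplifiable)
  at RR: ((b+6)*(x+2)) (not simplifiable)
  at RRL: (b+6) (not simplifiable)
  at RRR: (x+2) (not simplifiable)
Result: no simplifiable subexpression found -> normal form.

Answer: yes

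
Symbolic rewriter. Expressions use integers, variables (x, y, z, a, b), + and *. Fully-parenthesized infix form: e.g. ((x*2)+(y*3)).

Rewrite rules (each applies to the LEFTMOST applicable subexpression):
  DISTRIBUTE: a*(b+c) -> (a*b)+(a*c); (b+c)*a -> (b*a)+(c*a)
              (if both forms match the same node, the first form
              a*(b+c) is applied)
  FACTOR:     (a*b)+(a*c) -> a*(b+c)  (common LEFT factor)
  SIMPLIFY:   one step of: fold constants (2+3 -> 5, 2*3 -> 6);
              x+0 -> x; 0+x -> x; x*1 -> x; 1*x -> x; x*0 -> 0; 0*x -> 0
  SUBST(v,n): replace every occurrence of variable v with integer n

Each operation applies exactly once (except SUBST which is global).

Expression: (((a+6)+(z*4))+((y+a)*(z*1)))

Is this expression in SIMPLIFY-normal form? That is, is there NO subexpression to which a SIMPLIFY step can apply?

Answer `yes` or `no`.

Expression: (((a+6)+(z*4))+((y+a)*(z*1)))
Scanning for simplifiable subexpressions (pre-order)...
  at root: (((a+6)+(z*4))+((y+a)*(z*1))) (not simplifiable)
  at L: ((a+6)+(z*4)) (not simplifiable)
  at LL: (a+6) (not simplifiable)
  at LR: (z*4) (not simplifiable)
  at R: ((y+a)*(z*1)) (not simplifiable)
  at RL: (y+a) (not simplifiable)
  at RR: (z*1) (SIMPLIFIABLE)
Found simplifiable subexpr at path RR: (z*1)
One SIMPLIFY step would give: (((a+6)+(z*4))+((y+a)*z))
-> NOT in normal form.

Answer: no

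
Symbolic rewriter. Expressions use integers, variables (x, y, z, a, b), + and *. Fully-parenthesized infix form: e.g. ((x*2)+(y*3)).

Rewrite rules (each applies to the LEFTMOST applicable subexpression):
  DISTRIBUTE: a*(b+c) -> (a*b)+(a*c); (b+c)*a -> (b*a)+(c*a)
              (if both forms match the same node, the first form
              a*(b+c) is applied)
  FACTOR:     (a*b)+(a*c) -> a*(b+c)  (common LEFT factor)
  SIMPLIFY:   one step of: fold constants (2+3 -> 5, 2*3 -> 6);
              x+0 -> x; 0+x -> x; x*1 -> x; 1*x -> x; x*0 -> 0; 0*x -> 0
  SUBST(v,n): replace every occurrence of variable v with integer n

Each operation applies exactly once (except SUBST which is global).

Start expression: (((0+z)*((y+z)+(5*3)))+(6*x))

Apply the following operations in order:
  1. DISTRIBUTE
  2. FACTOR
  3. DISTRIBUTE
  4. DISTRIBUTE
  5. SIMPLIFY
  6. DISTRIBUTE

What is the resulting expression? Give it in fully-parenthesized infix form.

Start: (((0+z)*((y+z)+(5*3)))+(6*x))
Apply DISTRIBUTE at L (target: ((0+z)*((y+z)+(5*3)))): (((0+z)*((y+z)+(5*3)))+(6*x)) -> ((((0+z)*(y+z))+((0+z)*(5*3)))+(6*x))
Apply FACTOR at L (target: (((0+z)*(y+z))+((0+z)*(5*3)))): ((((0+z)*(y+z))+((0+z)*(5*3)))+(6*x)) -> (((0+z)*((y+z)+(5*3)))+(6*x))
Apply DISTRIBUTE at L (target: ((0+z)*((y+z)+(5*3)))): (((0+z)*((y+z)+(5*3)))+(6*x)) -> ((((0+z)*(y+z))+((0+z)*(5*3)))+(6*x))
Apply DISTRIBUTE at LL (target: ((0+z)*(y+z))): ((((0+z)*(y+z))+((0+z)*(5*3)))+(6*x)) -> (((((0+z)*y)+((0+z)*z))+((0+z)*(5*3)))+(6*x))
Apply SIMPLIFY at LLLL (target: (0+z)): (((((0+z)*y)+((0+z)*z))+((0+z)*(5*3)))+(6*x)) -> ((((z*y)+((0+z)*z))+((0+z)*(5*3)))+(6*x))
Apply DISTRIBUTE at LLR (target: ((0+z)*z)): ((((z*y)+((0+z)*z))+((0+z)*(5*3)))+(6*x)) -> ((((z*y)+((0*z)+(z*z)))+((0+z)*(5*3)))+(6*x))

Answer: ((((z*y)+((0*z)+(z*z)))+((0+z)*(5*3)))+(6*x))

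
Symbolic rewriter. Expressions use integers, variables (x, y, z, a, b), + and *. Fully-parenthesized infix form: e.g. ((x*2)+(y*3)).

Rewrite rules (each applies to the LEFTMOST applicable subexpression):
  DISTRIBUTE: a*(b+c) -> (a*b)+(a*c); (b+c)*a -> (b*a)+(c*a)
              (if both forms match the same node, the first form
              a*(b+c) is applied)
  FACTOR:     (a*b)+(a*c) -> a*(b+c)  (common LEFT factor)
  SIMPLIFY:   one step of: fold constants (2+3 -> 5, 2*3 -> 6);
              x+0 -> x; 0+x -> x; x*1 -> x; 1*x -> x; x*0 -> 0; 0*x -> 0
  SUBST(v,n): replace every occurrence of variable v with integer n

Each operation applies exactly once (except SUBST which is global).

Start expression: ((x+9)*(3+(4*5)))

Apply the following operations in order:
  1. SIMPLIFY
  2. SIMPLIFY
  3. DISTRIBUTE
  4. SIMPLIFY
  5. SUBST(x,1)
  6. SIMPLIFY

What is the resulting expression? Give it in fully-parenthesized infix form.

Start: ((x+9)*(3+(4*5)))
Apply SIMPLIFY at RR (target: (4*5)): ((x+9)*(3+(4*5))) -> ((x+9)*(3+20))
Apply SIMPLIFY at R (target: (3+20)): ((x+9)*(3+20)) -> ((x+9)*23)
Apply DISTRIBUTE at root (target: ((x+9)*23)): ((x+9)*23) -> ((x*23)+(9*23))
Apply SIMPLIFY at R (target: (9*23)): ((x*23)+(9*23)) -> ((x*23)+207)
Apply SUBST(x,1): ((x*23)+207) -> ((1*23)+207)
Apply SIMPLIFY at L (target: (1*23)): ((1*23)+207) -> (23+207)

Answer: (23+207)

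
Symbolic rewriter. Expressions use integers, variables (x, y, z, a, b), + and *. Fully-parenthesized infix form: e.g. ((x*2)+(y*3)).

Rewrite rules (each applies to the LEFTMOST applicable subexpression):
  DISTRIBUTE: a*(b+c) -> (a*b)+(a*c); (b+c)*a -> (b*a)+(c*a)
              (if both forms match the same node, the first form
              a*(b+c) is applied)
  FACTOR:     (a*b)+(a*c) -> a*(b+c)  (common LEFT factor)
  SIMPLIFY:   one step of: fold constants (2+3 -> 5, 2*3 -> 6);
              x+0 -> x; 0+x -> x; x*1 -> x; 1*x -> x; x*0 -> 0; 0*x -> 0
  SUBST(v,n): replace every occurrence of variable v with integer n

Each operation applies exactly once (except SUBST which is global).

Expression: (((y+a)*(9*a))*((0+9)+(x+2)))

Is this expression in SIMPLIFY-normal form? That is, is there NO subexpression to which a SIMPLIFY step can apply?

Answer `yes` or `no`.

Answer: no

Derivation:
Expression: (((y+a)*(9*a))*((0+9)+(x+2)))
Scanning for simplifiable subexpressions (pre-order)...
  at root: (((y+a)*(9*a))*((0+9)+(x+2))) (not simplifiable)
  at L: ((y+a)*(9*a)) (not simplifiable)
  at LL: (y+a) (not simplifiable)
  at LR: (9*a) (not simplifiable)
  at R: ((0+9)+(x+2)) (not simplifiable)
  at RL: (0+9) (SIMPLIFIABLE)
  at RR: (x+2) (not simplifiable)
Found simplifiable subexpr at path RL: (0+9)
One SIMPLIFY step would give: (((y+a)*(9*a))*(9+(x+2)))
-> NOT in normal form.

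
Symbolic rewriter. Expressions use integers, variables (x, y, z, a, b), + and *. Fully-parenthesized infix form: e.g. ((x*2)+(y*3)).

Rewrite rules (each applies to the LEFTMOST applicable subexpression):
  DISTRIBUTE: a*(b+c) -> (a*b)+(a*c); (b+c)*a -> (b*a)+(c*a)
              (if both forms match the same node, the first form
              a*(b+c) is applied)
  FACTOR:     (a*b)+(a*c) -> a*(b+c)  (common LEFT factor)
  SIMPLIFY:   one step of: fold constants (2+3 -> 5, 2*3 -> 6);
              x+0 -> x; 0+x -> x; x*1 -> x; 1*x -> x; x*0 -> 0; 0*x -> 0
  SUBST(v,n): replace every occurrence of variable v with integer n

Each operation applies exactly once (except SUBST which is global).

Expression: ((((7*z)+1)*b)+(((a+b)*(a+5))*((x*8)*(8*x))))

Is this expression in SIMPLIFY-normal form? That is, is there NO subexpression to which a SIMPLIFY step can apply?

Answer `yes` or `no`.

Answer: yes

Derivation:
Expression: ((((7*z)+1)*b)+(((a+b)*(a+5))*((x*8)*(8*x))))
Scanning for simplifiable subexpressions (pre-order)...
  at root: ((((7*z)+1)*b)+(((a+b)*(a+5))*((x*8)*(8*x)))) (not simplifiable)
  at L: (((7*z)+1)*b) (not simplifiable)
  at LL: ((7*z)+1) (not simplifiable)
  at LLL: (7*z) (not simplifiable)
  at R: (((a+b)*(a+5))*((x*8)*(8*x))) (not simplifiable)
  at RL: ((a+b)*(a+5)) (not simplifiable)
  at RLL: (a+b) (not simplifiable)
  at RLR: (a+5) (not simplifiable)
  at RR: ((x*8)*(8*x)) (not simplifiable)
  at RRL: (x*8) (not simplifiable)
  at RRR: (8*x) (not simplifiable)
Result: no simplifiable subexpression found -> normal form.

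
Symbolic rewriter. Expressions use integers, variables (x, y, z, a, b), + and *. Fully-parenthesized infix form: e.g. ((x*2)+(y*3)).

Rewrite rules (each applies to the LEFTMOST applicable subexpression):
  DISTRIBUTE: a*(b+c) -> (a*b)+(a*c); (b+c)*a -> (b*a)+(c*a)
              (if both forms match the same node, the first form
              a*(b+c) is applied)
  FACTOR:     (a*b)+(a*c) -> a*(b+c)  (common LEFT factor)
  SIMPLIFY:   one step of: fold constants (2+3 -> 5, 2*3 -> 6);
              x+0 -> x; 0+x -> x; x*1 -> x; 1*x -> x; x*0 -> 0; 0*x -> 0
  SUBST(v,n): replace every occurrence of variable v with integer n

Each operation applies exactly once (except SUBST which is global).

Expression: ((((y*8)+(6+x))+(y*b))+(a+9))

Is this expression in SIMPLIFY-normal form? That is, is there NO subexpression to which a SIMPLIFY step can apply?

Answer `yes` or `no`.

Answer: yes

Derivation:
Expression: ((((y*8)+(6+x))+(y*b))+(a+9))
Scanning for simplifiable subexpressions (pre-order)...
  at root: ((((y*8)+(6+x))+(y*b))+(a+9)) (not simplifiable)
  at L: (((y*8)+(6+x))+(y*b)) (not simplifiable)
  at LL: ((y*8)+(6+x)) (not simplifiable)
  at LLL: (y*8) (not simplifiable)
  at LLR: (6+x) (not simplifiable)
  at LR: (y*b) (not simplifiable)
  at R: (a+9) (not simplifiable)
Result: no simplifiable subexpression found -> normal form.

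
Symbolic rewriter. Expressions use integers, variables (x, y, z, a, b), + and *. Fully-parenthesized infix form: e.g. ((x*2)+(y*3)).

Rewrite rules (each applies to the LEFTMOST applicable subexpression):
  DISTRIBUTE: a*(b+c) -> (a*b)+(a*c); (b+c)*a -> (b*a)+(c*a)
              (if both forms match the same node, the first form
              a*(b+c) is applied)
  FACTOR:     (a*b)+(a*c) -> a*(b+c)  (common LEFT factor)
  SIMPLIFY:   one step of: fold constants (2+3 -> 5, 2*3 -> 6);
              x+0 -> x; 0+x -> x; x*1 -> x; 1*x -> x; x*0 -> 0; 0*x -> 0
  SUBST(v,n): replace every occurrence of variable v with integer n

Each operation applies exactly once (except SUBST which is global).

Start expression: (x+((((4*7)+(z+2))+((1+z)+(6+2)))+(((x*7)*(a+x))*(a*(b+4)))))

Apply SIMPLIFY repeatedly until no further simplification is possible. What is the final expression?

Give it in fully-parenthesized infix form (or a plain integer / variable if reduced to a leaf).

Start: (x+((((4*7)+(z+2))+((1+z)+(6+2)))+(((x*7)*(a+x))*(a*(b+4)))))
Step 1: at RLLL: (4*7) -> 28; overall: (x+((((4*7)+(z+2))+((1+z)+(6+2)))+(((x*7)*(a+x))*(a*(b+4))))) -> (x+(((28+(z+2))+((1+z)+(6+2)))+(((x*7)*(a+x))*(a*(b+4)))))
Step 2: at RLRR: (6+2) -> 8; overall: (x+(((28+(z+2))+((1+z)+(6+2)))+(((x*7)*(a+x))*(a*(b+4))))) -> (x+(((28+(z+2))+((1+z)+8))+(((x*7)*(a+x))*(a*(b+4)))))
Fixed point: (x+(((28+(z+2))+((1+z)+8))+(((x*7)*(a+x))*(a*(b+4)))))

Answer: (x+(((28+(z+2))+((1+z)+8))+(((x*7)*(a+x))*(a*(b+4)))))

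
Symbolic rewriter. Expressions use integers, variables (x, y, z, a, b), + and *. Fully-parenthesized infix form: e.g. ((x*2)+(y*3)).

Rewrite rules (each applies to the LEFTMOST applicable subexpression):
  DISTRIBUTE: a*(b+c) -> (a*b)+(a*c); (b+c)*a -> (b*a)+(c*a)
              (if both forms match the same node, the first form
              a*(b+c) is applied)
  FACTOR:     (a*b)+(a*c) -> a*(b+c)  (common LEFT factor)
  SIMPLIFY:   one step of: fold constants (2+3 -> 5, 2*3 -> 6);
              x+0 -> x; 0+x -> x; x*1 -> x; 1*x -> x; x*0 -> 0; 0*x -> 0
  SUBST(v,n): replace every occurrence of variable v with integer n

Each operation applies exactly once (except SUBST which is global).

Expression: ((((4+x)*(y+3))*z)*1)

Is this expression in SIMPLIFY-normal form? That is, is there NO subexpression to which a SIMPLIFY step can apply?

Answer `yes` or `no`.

Expression: ((((4+x)*(y+3))*z)*1)
Scanning for simplifiable subexpressions (pre-order)...
  at root: ((((4+x)*(y+3))*z)*1) (SIMPLIFIABLE)
  at L: (((4+x)*(y+3))*z) (not simplifiable)
  at LL: ((4+x)*(y+3)) (not simplifiable)
  at LLL: (4+x) (not simplifiable)
  at LLR: (y+3) (not simplifiable)
Found simplifiable subexpr at path root: ((((4+x)*(y+3))*z)*1)
One SIMPLIFY step would give: (((4+x)*(y+3))*z)
-> NOT in normal form.

Answer: no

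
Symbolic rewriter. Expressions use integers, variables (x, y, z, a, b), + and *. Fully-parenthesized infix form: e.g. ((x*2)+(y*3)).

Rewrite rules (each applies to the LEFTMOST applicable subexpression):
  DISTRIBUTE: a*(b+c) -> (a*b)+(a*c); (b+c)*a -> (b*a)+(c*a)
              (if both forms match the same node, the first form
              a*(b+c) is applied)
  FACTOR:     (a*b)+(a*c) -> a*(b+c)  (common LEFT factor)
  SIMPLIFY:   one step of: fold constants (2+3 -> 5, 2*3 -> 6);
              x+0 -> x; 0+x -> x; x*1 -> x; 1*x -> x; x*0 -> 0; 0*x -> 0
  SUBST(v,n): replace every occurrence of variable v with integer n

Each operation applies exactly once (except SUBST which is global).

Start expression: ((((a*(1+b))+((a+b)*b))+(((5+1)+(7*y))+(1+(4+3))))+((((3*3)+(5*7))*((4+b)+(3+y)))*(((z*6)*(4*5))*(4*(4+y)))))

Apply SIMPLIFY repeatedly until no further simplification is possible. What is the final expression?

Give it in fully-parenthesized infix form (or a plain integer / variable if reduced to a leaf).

Answer: ((((a*(1+b))+((a+b)*b))+((6+(7*y))+8))+((44*((4+b)+(3+y)))*(((z*6)*20)*(4*(4+y)))))

Derivation:
Start: ((((a*(1+b))+((a+b)*b))+(((5+1)+(7*y))+(1+(4+3))))+((((3*3)+(5*7))*((4+b)+(3+y)))*(((z*6)*(4*5))*(4*(4+y)))))
Step 1: at LRLL: (5+1) -> 6; overall: ((((a*(1+b))+((a+b)*b))+(((5+1)+(7*y))+(1+(4+3))))+((((3*3)+(5*7))*((4+b)+(3+y)))*(((z*6)*(4*5))*(4*(4+y))))) -> ((((a*(1+b))+((a+b)*b))+((6+(7*y))+(1+(4+3))))+((((3*3)+(5*7))*((4+b)+(3+y)))*(((z*6)*(4*5))*(4*(4+y)))))
Step 2: at LRRR: (4+3) -> 7; overall: ((((a*(1+b))+((a+b)*b))+((6+(7*y))+(1+(4+3))))+((((3*3)+(5*7))*((4+b)+(3+y)))*(((z*6)*(4*5))*(4*(4+y))))) -> ((((a*(1+b))+((a+b)*b))+((6+(7*y))+(1+7)))+((((3*3)+(5*7))*((4+b)+(3+y)))*(((z*6)*(4*5))*(4*(4+y)))))
Step 3: at LRR: (1+7) -> 8; overall: ((((a*(1+b))+((a+b)*b))+((6+(7*y))+(1+7)))+((((3*3)+(5*7))*((4+b)+(3+y)))*(((z*6)*(4*5))*(4*(4+y))))) -> ((((a*(1+b))+((a+b)*b))+((6+(7*y))+8))+((((3*3)+(5*7))*((4+b)+(3+y)))*(((z*6)*(4*5))*(4*(4+y)))))
Step 4: at RLLL: (3*3) -> 9; overall: ((((a*(1+b))+((a+b)*b))+((6+(7*y))+8))+((((3*3)+(5*7))*((4+b)+(3+y)))*(((z*6)*(4*5))*(4*(4+y))))) -> ((((a*(1+b))+((a+b)*b))+((6+(7*y))+8))+(((9+(5*7))*((4+b)+(3+y)))*(((z*6)*(4*5))*(4*(4+y)))))
Step 5: at RLLR: (5*7) -> 35; overall: ((((a*(1+b))+((a+b)*b))+((6+(7*y))+8))+(((9+(5*7))*((4+b)+(3+y)))*(((z*6)*(4*5))*(4*(4+y))))) -> ((((a*(1+b))+((a+b)*b))+((6+(7*y))+8))+(((9+35)*((4+b)+(3+y)))*(((z*6)*(4*5))*(4*(4+y)))))
Step 6: at RLL: (9+35) -> 44; overall: ((((a*(1+b))+((a+b)*b))+((6+(7*y))+8))+(((9+35)*((4+b)+(3+y)))*(((z*6)*(4*5))*(4*(4+y))))) -> ((((a*(1+b))+((a+b)*b))+((6+(7*y))+8))+((44*((4+b)+(3+y)))*(((z*6)*(4*5))*(4*(4+y)))))
Step 7: at RRLR: (4*5) -> 20; overall: ((((a*(1+b))+((a+b)*b))+((6+(7*y))+8))+((44*((4+b)+(3+y)))*(((z*6)*(4*5))*(4*(4+y))))) -> ((((a*(1+b))+((a+b)*b))+((6+(7*y))+8))+((44*((4+b)+(3+y)))*(((z*6)*20)*(4*(4+y)))))
Fixed point: ((((a*(1+b))+((a+b)*b))+((6+(7*y))+8))+((44*((4+b)+(3+y)))*(((z*6)*20)*(4*(4+y)))))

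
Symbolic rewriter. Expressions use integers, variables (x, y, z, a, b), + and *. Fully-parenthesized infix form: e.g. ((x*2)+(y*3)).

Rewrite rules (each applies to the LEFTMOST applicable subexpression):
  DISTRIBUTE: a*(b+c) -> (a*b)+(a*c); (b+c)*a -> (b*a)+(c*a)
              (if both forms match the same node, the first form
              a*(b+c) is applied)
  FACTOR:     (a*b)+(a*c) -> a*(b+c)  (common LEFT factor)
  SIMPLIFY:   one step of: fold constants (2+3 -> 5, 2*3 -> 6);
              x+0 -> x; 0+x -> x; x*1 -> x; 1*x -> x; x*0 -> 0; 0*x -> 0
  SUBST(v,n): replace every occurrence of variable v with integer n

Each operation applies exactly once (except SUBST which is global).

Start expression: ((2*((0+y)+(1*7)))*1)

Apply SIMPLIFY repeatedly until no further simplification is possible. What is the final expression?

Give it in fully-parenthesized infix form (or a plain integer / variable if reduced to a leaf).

Answer: (2*(y+7))

Derivation:
Start: ((2*((0+y)+(1*7)))*1)
Step 1: at root: ((2*((0+y)+(1*7)))*1) -> (2*((0+y)+(1*7))); overall: ((2*((0+y)+(1*7)))*1) -> (2*((0+y)+(1*7)))
Step 2: at RL: (0+y) -> y; overall: (2*((0+y)+(1*7))) -> (2*(y+(1*7)))
Step 3: at RR: (1*7) -> 7; overall: (2*(y+(1*7))) -> (2*(y+7))
Fixed point: (2*(y+7))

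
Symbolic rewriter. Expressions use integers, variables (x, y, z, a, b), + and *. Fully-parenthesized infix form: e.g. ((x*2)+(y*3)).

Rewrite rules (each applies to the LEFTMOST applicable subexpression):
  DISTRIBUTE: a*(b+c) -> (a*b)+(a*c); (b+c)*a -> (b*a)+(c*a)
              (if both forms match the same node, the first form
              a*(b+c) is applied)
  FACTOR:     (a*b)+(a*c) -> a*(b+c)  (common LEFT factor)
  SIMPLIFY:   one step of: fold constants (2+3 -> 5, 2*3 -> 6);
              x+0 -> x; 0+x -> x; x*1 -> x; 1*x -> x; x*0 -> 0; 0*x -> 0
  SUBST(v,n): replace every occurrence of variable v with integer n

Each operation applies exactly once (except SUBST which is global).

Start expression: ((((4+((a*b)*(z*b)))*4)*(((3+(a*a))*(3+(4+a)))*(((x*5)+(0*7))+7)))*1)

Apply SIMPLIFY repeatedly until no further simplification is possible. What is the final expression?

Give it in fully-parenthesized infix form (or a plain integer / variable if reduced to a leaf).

Answer: (((4+((a*b)*(z*b)))*4)*(((3+(a*a))*(3+(4+a)))*((x*5)+7)))

Derivation:
Start: ((((4+((a*b)*(z*b)))*4)*(((3+(a*a))*(3+(4+a)))*(((x*5)+(0*7))+7)))*1)
Step 1: at root: ((((4+((a*b)*(z*b)))*4)*(((3+(a*a))*(3+(4+a)))*(((x*5)+(0*7))+7)))*1) -> (((4+((a*b)*(z*b)))*4)*(((3+(a*a))*(3+(4+a)))*(((x*5)+(0*7))+7))); overall: ((((4+((a*b)*(z*b)))*4)*(((3+(a*a))*(3+(4+a)))*(((x*5)+(0*7))+7)))*1) -> (((4+((a*b)*(z*b)))*4)*(((3+(a*a))*(3+(4+a)))*(((x*5)+(0*7))+7)))
Step 2: at RRLR: (0*7) -> 0; overall: (((4+((a*b)*(z*b)))*4)*(((3+(a*a))*(3+(4+a)))*(((x*5)+(0*7))+7))) -> (((4+((a*b)*(z*b)))*4)*(((3+(a*a))*(3+(4+a)))*(((x*5)+0)+7)))
Step 3: at RRL: ((x*5)+0) -> (x*5); overall: (((4+((a*b)*(z*b)))*4)*(((3+(a*a))*(3+(4+a)))*(((x*5)+0)+7))) -> (((4+((a*b)*(z*b)))*4)*(((3+(a*a))*(3+(4+a)))*((x*5)+7)))
Fixed point: (((4+((a*b)*(z*b)))*4)*(((3+(a*a))*(3+(4+a)))*((x*5)+7)))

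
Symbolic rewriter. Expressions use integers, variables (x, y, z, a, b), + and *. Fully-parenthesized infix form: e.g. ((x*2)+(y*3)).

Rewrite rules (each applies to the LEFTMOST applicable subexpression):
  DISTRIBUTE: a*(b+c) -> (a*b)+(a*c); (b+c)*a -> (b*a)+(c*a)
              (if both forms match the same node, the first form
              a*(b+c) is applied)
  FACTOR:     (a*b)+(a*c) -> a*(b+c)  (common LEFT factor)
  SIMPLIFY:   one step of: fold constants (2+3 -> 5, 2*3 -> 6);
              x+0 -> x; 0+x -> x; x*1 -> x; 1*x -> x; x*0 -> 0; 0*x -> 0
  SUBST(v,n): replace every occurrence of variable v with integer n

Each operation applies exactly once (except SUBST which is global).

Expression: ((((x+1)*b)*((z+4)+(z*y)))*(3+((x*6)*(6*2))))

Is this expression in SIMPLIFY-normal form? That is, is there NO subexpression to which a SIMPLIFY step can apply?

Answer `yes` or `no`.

Answer: no

Derivation:
Expression: ((((x+1)*b)*((z+4)+(z*y)))*(3+((x*6)*(6*2))))
Scanning for simplifiable subexpressions (pre-order)...
  at root: ((((x+1)*b)*((z+4)+(z*y)))*(3+((x*6)*(6*2)))) (not simplifiable)
  at L: (((x+1)*b)*((z+4)+(z*y))) (not simplifiable)
  at LL: ((x+1)*b) (not simplifiable)
  at LLL: (x+1) (not simplifiable)
  at LR: ((z+4)+(z*y)) (not simplifiable)
  at LRL: (z+4) (not simplifiable)
  at LRR: (z*y) (not simplifiable)
  at R: (3+((x*6)*(6*2))) (not simplifiable)
  at RR: ((x*6)*(6*2)) (not simplifiable)
  at RRL: (x*6) (not simplifiable)
  at RRR: (6*2) (SIMPLIFIABLE)
Found simplifiable subexpr at path RRR: (6*2)
One SIMPLIFY step would give: ((((x+1)*b)*((z+4)+(z*y)))*(3+((x*6)*12)))
-> NOT in normal form.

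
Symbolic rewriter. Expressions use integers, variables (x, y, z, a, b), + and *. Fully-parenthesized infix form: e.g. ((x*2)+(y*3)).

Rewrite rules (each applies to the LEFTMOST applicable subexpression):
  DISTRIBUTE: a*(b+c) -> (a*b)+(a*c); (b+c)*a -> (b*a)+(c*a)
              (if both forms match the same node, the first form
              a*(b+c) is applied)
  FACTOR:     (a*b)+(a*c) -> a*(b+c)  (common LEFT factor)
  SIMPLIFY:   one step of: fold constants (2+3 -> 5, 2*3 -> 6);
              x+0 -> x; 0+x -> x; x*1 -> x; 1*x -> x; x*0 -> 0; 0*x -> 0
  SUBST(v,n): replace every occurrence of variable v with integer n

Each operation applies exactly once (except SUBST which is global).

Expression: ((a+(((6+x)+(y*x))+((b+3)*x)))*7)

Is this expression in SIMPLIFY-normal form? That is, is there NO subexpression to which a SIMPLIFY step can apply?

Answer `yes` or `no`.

Expression: ((a+(((6+x)+(y*x))+((b+3)*x)))*7)
Scanning for simplifiable subexpressions (pre-order)...
  at root: ((a+(((6+x)+(y*x))+((b+3)*x)))*7) (not simplifiable)
  at L: (a+(((6+x)+(y*x))+((b+3)*x))) (not simplifiable)
  at LR: (((6+x)+(y*x))+((b+3)*x)) (not simplifiable)
  at LRL: ((6+x)+(y*x)) (not simplifiable)
  at LRLL: (6+x) (not simplifiable)
  at LRLR: (y*x) (not simplifiable)
  at LRR: ((b+3)*x) (not simplifiable)
  at LRRL: (b+3) (not simplifiable)
Result: no simplifiable subexpression found -> normal form.

Answer: yes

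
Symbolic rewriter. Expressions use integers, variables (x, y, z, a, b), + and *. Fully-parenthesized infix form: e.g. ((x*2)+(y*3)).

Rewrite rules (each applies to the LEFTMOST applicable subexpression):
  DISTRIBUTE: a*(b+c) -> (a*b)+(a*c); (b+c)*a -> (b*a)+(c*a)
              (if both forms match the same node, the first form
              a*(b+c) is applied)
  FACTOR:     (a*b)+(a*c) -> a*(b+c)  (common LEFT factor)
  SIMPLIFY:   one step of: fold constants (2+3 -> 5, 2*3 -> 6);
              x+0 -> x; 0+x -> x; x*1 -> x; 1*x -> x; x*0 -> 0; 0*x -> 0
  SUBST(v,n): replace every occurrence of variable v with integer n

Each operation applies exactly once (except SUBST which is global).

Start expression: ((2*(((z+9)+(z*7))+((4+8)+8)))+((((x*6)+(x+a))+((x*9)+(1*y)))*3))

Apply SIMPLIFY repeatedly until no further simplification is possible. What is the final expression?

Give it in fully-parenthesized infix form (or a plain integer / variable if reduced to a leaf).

Answer: ((2*(((z+9)+(z*7))+20))+((((x*6)+(x+a))+((x*9)+y))*3))

Derivation:
Start: ((2*(((z+9)+(z*7))+((4+8)+8)))+((((x*6)+(x+a))+((x*9)+(1*y)))*3))
Step 1: at LRRL: (4+8) -> 12; overall: ((2*(((z+9)+(z*7))+((4+8)+8)))+((((x*6)+(x+a))+((x*9)+(1*y)))*3)) -> ((2*(((z+9)+(z*7))+(12+8)))+((((x*6)+(x+a))+((x*9)+(1*y)))*3))
Step 2: at LRR: (12+8) -> 20; overall: ((2*(((z+9)+(z*7))+(12+8)))+((((x*6)+(x+a))+((x*9)+(1*y)))*3)) -> ((2*(((z+9)+(z*7))+20))+((((x*6)+(x+a))+((x*9)+(1*y)))*3))
Step 3: at RLRR: (1*y) -> y; overall: ((2*(((z+9)+(z*7))+20))+((((x*6)+(x+a))+((x*9)+(1*y)))*3)) -> ((2*(((z+9)+(z*7))+20))+((((x*6)+(x+a))+((x*9)+y))*3))
Fixed point: ((2*(((z+9)+(z*7))+20))+((((x*6)+(x+a))+((x*9)+y))*3))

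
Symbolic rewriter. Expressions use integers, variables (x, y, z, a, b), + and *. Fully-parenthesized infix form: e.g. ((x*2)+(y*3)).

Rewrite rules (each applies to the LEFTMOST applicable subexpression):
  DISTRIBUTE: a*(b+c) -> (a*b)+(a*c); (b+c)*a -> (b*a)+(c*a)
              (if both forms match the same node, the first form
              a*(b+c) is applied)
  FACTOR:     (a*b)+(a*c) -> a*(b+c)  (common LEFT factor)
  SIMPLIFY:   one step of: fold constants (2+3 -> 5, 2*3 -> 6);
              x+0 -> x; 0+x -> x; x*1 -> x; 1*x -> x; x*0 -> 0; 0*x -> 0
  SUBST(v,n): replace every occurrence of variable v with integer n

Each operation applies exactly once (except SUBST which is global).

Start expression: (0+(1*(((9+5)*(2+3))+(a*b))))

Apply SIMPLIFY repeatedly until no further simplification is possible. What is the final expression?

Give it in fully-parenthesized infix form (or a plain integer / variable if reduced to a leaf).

Start: (0+(1*(((9+5)*(2+3))+(a*b))))
Step 1: at root: (0+(1*(((9+5)*(2+3))+(a*b)))) -> (1*(((9+5)*(2+3))+(a*b))); overall: (0+(1*(((9+5)*(2+3))+(a*b)))) -> (1*(((9+5)*(2+3))+(a*b)))
Step 2: at root: (1*(((9+5)*(2+3))+(a*b))) -> (((9+5)*(2+3))+(a*b)); overall: (1*(((9+5)*(2+3))+(a*b))) -> (((9+5)*(2+3))+(a*b))
Step 3: at LL: (9+5) -> 14; overall: (((9+5)*(2+3))+(a*b)) -> ((14*(2+3))+(a*b))
Step 4: at LR: (2+3) -> 5; overall: ((14*(2+3))+(a*b)) -> ((14*5)+(a*b))
Step 5: at L: (14*5) -> 70; overall: ((14*5)+(a*b)) -> (70+(a*b))
Fixed point: (70+(a*b))

Answer: (70+(a*b))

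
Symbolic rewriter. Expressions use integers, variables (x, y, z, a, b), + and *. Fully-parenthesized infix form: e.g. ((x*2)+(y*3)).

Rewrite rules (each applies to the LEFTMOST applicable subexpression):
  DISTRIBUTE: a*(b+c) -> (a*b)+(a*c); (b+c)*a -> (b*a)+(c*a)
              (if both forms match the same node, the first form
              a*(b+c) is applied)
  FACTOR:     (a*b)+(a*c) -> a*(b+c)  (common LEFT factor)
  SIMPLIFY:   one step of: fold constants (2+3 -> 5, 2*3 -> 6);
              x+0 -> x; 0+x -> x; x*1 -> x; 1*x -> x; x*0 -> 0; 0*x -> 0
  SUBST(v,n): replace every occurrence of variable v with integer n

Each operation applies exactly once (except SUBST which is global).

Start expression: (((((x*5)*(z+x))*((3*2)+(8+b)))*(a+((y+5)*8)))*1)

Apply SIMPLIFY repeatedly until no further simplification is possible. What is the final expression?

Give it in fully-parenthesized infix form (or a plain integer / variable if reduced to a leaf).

Answer: ((((x*5)*(z+x))*(6+(8+b)))*(a+((y+5)*8)))

Derivation:
Start: (((((x*5)*(z+x))*((3*2)+(8+b)))*(a+((y+5)*8)))*1)
Step 1: at root: (((((x*5)*(z+x))*((3*2)+(8+b)))*(a+((y+5)*8)))*1) -> ((((x*5)*(z+x))*((3*2)+(8+b)))*(a+((y+5)*8))); overall: (((((x*5)*(z+x))*((3*2)+(8+b)))*(a+((y+5)*8)))*1) -> ((((x*5)*(z+x))*((3*2)+(8+b)))*(a+((y+5)*8)))
Step 2: at LRL: (3*2) -> 6; overall: ((((x*5)*(z+x))*((3*2)+(8+b)))*(a+((y+5)*8))) -> ((((x*5)*(z+x))*(6+(8+b)))*(a+((y+5)*8)))
Fixed point: ((((x*5)*(z+x))*(6+(8+b)))*(a+((y+5)*8)))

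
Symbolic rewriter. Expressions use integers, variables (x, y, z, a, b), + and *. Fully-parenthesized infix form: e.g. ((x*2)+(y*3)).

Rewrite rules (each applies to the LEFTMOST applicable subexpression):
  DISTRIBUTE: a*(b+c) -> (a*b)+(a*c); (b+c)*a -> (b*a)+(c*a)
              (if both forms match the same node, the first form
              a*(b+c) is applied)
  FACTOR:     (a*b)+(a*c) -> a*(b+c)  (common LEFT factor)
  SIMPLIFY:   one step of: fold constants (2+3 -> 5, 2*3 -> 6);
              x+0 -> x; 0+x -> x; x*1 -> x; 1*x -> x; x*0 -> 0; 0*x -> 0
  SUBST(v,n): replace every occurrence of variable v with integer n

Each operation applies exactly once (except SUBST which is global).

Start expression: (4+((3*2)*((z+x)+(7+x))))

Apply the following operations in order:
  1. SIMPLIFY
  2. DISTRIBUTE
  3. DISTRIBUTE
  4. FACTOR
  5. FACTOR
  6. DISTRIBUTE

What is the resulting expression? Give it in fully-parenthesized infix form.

Start: (4+((3*2)*((z+x)+(7+x))))
Apply SIMPLIFY at RL (target: (3*2)): (4+((3*2)*((z+x)+(7+x)))) -> (4+(6*((z+x)+(7+x))))
Apply DISTRIBUTE at R (target: (6*((z+x)+(7+x)))): (4+(6*((z+x)+(7+x)))) -> (4+((6*(z+x))+(6*(7+x))))
Apply DISTRIBUTE at RL (target: (6*(z+x))): (4+((6*(z+x))+(6*(7+x)))) -> (4+(((6*z)+(6*x))+(6*(7+x))))
Apply FACTOR at RL (target: ((6*z)+(6*x))): (4+(((6*z)+(6*x))+(6*(7+x)))) -> (4+((6*(z+x))+(6*(7+x))))
Apply FACTOR at R (target: ((6*(z+x))+(6*(7+x)))): (4+((6*(z+x))+(6*(7+x)))) -> (4+(6*((z+x)+(7+x))))
Apply DISTRIBUTE at R (target: (6*((z+x)+(7+x)))): (4+(6*((z+x)+(7+x)))) -> (4+((6*(z+x))+(6*(7+x))))

Answer: (4+((6*(z+x))+(6*(7+x))))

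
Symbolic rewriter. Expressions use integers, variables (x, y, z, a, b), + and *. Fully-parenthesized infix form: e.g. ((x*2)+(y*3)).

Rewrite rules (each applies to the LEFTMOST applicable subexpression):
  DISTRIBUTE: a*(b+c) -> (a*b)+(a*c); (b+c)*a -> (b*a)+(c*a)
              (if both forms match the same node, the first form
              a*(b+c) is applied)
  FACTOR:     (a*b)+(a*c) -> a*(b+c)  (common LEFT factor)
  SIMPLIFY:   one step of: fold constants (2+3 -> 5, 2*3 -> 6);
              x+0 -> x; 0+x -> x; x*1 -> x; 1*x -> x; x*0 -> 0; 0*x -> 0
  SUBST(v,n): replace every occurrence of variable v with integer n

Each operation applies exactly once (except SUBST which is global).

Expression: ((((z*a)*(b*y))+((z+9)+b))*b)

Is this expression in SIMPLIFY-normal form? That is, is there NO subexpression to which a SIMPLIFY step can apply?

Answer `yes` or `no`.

Expression: ((((z*a)*(b*y))+((z+9)+b))*b)
Scanning for simplifiable subexpressions (pre-order)...
  at root: ((((z*a)*(b*y))+((z+9)+b))*b) (not simplifiable)
  at L: (((z*a)*(b*y))+((z+9)+b)) (not simplifiable)
  at LL: ((z*a)*(b*y)) (not simplifiable)
  at LLL: (z*a) (not simplifiable)
  at LLR: (b*y) (not simplifiable)
  at LR: ((z+9)+b) (not simplifiable)
  at LRL: (z+9) (not simplifiable)
Result: no simplifiable subexpression found -> normal form.

Answer: yes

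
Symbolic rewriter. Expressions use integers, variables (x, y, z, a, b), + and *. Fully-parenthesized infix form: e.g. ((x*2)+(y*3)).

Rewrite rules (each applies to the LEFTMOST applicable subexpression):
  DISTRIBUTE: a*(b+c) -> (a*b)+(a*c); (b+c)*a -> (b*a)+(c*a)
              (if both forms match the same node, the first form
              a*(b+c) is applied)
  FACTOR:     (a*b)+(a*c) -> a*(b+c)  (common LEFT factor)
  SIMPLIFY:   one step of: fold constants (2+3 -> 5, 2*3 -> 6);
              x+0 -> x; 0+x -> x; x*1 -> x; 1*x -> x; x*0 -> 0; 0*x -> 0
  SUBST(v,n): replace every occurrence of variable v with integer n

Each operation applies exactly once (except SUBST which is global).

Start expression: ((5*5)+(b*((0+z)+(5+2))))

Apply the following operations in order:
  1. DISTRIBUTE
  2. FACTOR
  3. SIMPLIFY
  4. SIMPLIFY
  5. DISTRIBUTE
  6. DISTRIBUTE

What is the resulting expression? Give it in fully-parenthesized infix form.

Answer: (25+((b*z)+((b*5)+(b*2))))

Derivation:
Start: ((5*5)+(b*((0+z)+(5+2))))
Apply DISTRIBUTE at R (target: (b*((0+z)+(5+2)))): ((5*5)+(b*((0+z)+(5+2)))) -> ((5*5)+((b*(0+z))+(b*(5+2))))
Apply FACTOR at R (target: ((b*(0+z))+(b*(5+2)))): ((5*5)+((b*(0+z))+(b*(5+2)))) -> ((5*5)+(b*((0+z)+(5+2))))
Apply SIMPLIFY at L (target: (5*5)): ((5*5)+(b*((0+z)+(5+2)))) -> (25+(b*((0+z)+(5+2))))
Apply SIMPLIFY at RRL (target: (0+z)): (25+(b*((0+z)+(5+2)))) -> (25+(b*(z+(5+2))))
Apply DISTRIBUTE at R (target: (b*(z+(5+2)))): (25+(b*(z+(5+2)))) -> (25+((b*z)+(b*(5+2))))
Apply DISTRIBUTE at RR (target: (b*(5+2))): (25+((b*z)+(b*(5+2)))) -> (25+((b*z)+((b*5)+(b*2))))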